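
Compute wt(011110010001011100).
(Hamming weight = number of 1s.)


Counting 1s in 011110010001011100

9


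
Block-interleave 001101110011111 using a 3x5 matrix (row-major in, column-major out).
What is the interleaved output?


Matrix:
  00110
  11100
  11111
Read columns: 011011111101001

011011111101001


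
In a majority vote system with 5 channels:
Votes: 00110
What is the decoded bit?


Ones: 2 out of 5
Threshold: 3

0 (2/5 voted 1)


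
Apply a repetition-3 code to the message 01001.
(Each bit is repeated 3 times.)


Each bit -> 3 copies

000111000000111


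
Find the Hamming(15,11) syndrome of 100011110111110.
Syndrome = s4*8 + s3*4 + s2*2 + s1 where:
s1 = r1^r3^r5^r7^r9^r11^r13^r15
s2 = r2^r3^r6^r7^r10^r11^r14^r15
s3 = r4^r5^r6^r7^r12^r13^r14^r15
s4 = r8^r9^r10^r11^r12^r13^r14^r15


s1=1, s2=1, s3=0, s4=0

Syndrome = 3 (error at position 3)


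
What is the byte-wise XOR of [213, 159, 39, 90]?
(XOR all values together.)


XOR chain: 213 ^ 159 ^ 39 ^ 90 = 55

55


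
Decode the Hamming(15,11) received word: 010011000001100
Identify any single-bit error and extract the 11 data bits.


Syndrome = 0: no error detected

Data: 01100001100 (no errors)


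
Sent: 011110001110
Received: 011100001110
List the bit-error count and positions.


XOR: 000010000000

1 error(s) at position(s): 4


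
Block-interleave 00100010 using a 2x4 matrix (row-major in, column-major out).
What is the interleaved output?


Matrix:
  0010
  0010
Read columns: 00001100

00001100


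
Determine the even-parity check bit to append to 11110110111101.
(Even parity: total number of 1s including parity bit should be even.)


Number of 1s in data: 11
Parity bit: 1

1


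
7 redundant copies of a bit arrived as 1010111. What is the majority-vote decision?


Ones: 5 out of 7
Threshold: 4

1 (5/7 voted 1)


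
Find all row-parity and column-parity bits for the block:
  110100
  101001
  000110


Row parities: 110
Column parities: 011011

Row P: 110, Col P: 011011, Corner: 0


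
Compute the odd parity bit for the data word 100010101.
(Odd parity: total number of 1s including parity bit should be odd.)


Number of 1s in data: 4
Parity bit: 1

1


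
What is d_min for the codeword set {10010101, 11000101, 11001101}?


Comparing all pairs, minimum distance: 1
Can detect 0 errors, correct 0 errors

1


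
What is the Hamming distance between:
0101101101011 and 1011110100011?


XOR: 1110011001000
Count of 1s: 6

6


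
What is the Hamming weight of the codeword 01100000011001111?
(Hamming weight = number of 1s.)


Counting 1s in 01100000011001111

8


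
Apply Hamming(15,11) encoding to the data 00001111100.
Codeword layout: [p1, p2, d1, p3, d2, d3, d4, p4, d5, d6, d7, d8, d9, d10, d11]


Parity bits: p1=1, p2=0, p3=0, p4=1

100000011111100


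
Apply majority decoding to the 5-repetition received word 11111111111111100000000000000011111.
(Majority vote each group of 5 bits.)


Groups: 11111, 11111, 11111, 00000, 00000, 00000, 11111
Majority votes: 1110001

1110001


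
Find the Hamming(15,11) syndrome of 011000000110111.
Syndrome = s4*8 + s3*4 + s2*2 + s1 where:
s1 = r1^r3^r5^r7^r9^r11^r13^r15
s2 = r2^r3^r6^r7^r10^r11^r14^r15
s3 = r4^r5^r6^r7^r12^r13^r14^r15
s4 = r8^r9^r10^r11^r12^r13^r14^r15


s1=0, s2=0, s3=1, s4=1

Syndrome = 12 (error at position 12)


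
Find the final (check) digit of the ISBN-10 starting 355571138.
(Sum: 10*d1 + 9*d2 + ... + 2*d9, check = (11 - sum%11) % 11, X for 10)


Weighted sum: 226
226 mod 11 = 6

Check digit: 5


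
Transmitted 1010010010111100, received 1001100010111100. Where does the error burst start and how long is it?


XOR: 0011110000000000

Burst at position 2, length 4


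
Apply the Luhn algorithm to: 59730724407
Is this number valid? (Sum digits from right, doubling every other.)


Luhn sum = 53
53 mod 10 = 3

Invalid (Luhn sum mod 10 = 3)


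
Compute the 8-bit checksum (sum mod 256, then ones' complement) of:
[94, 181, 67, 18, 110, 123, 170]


Sum = 763 mod 256 = 251
Complement = 4

4


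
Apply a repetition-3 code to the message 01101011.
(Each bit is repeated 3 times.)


Each bit -> 3 copies

000111111000111000111111


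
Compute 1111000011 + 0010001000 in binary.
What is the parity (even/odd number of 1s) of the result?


1111000011 = 963
0010001000 = 136
Sum = 1099 = 10001001011
1s count = 5

odd parity (5 ones in 10001001011)


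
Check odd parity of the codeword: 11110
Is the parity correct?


Number of 1s: 4

No, parity error (4 ones)


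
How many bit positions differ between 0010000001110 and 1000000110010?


XOR: 1010000111100
Count of 1s: 6

6


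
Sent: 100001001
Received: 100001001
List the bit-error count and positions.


XOR: 000000000

0 errors (received matches sent)


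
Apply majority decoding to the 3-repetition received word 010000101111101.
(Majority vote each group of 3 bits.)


Groups: 010, 000, 101, 111, 101
Majority votes: 00111

00111


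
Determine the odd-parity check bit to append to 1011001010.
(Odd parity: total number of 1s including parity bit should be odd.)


Number of 1s in data: 5
Parity bit: 0

0


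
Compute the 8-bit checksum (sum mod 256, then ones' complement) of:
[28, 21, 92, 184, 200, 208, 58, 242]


Sum = 1033 mod 256 = 9
Complement = 246

246


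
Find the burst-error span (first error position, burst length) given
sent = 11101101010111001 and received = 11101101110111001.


XOR: 00000000100000000

Burst at position 8, length 1


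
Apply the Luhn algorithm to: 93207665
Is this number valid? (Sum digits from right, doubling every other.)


Luhn sum = 35
35 mod 10 = 5

Invalid (Luhn sum mod 10 = 5)


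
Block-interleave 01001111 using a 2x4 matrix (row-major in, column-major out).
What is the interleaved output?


Matrix:
  0100
  1111
Read columns: 01110101

01110101


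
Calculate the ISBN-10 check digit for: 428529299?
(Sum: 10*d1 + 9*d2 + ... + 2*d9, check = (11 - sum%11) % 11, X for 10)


Weighted sum: 267
267 mod 11 = 3

Check digit: 8


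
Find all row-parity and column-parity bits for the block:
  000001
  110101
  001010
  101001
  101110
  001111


Row parities: 100100
Column parities: 110110

Row P: 100100, Col P: 110110, Corner: 0


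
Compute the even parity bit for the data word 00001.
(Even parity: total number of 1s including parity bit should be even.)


Number of 1s in data: 1
Parity bit: 1

1


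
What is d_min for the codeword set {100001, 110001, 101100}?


Comparing all pairs, minimum distance: 1
Can detect 0 errors, correct 0 errors

1


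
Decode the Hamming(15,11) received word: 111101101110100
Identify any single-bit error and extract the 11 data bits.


Syndrome = 0: no error detected

Data: 10111110100 (no errors)


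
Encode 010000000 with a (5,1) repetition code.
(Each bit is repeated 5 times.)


Each bit -> 5 copies

000001111100000000000000000000000000000000000


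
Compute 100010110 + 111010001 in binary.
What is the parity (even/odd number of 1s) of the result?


100010110 = 278
111010001 = 465
Sum = 743 = 1011100111
1s count = 7

odd parity (7 ones in 1011100111)


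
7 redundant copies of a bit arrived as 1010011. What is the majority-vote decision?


Ones: 4 out of 7
Threshold: 4

1 (4/7 voted 1)


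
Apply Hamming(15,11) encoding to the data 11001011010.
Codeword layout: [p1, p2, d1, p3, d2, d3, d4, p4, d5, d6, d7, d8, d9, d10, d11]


Parity bits: p1=0, p2=1, p3=1, p4=0

011110001011010


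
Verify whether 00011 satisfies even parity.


Number of 1s: 2

Yes, parity is correct (2 ones)


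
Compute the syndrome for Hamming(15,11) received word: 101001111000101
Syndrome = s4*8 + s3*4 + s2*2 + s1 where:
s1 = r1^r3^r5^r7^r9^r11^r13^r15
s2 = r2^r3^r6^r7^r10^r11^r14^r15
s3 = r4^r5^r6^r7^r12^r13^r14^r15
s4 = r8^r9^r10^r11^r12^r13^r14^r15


s1=0, s2=0, s3=0, s4=0

Syndrome = 0 (no error)


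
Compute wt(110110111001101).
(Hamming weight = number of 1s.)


Counting 1s in 110110111001101

10


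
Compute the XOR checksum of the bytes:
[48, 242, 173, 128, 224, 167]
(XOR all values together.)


XOR chain: 48 ^ 242 ^ 173 ^ 128 ^ 224 ^ 167 = 168

168


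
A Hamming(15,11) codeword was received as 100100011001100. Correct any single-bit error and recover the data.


Syndrome = 5: error at position 5

Data: 01001001100 (corrected bit 5)


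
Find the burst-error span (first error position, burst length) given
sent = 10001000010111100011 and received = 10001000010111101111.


XOR: 00000000000000001100

Burst at position 16, length 2


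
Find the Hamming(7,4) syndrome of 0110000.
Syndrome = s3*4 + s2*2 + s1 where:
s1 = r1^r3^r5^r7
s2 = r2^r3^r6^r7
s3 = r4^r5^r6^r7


s1=1, s2=0, s3=0

Syndrome = 1 (error at position 1)


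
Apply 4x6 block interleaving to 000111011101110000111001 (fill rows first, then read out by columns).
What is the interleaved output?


Matrix:
  000111
  011101
  110000
  111001
Read columns: 001101110101110010001101

001101110101110010001101


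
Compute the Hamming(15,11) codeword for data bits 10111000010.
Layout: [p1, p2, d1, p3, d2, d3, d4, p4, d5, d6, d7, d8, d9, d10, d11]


Parity bits: p1=1, p2=0, p3=1, p4=0

101101101000010


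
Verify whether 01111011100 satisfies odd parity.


Number of 1s: 7

Yes, parity is correct (7 ones)


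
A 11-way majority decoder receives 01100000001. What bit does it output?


Ones: 3 out of 11
Threshold: 6

0 (3/11 voted 1)


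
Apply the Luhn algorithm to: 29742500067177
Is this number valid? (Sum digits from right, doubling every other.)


Luhn sum = 55
55 mod 10 = 5

Invalid (Luhn sum mod 10 = 5)


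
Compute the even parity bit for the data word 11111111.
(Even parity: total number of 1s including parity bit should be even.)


Number of 1s in data: 8
Parity bit: 0

0


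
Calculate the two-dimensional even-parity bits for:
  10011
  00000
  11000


Row parities: 100
Column parities: 01011

Row P: 100, Col P: 01011, Corner: 1


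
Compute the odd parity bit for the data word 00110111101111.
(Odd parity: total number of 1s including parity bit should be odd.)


Number of 1s in data: 10
Parity bit: 1

1


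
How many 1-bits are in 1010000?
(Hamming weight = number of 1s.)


Counting 1s in 1010000

2


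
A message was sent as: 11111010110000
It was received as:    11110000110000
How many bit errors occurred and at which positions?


XOR: 00001010000000

2 error(s) at position(s): 4, 6


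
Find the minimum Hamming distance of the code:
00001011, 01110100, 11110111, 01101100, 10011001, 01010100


Comparing all pairs, minimum distance: 1
Can detect 0 errors, correct 0 errors

1


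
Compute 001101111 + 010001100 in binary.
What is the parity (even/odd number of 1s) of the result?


001101111 = 111
010001100 = 140
Sum = 251 = 11111011
1s count = 7

odd parity (7 ones in 11111011)


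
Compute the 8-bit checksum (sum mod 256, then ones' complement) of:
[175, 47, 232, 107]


Sum = 561 mod 256 = 49
Complement = 206

206


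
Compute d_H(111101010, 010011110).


XOR: 101110100
Count of 1s: 5

5


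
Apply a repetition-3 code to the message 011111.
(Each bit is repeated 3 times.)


Each bit -> 3 copies

000111111111111111


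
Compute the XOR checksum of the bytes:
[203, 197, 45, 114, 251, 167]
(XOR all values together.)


XOR chain: 203 ^ 197 ^ 45 ^ 114 ^ 251 ^ 167 = 13

13


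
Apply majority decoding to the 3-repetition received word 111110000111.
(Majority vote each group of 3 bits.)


Groups: 111, 110, 000, 111
Majority votes: 1101

1101


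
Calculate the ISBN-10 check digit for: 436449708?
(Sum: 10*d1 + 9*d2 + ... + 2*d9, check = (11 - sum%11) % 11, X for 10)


Weighted sum: 256
256 mod 11 = 3

Check digit: 8


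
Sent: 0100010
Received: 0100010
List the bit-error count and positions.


XOR: 0000000

0 errors (received matches sent)


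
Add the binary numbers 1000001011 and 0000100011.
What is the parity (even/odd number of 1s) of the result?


1000001011 = 523
0000100011 = 35
Sum = 558 = 1000101110
1s count = 5

odd parity (5 ones in 1000101110)


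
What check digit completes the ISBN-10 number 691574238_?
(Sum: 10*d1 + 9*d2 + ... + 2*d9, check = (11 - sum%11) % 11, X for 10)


Weighted sum: 279
279 mod 11 = 4

Check digit: 7


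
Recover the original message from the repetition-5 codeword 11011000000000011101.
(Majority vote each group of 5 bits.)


Groups: 11011, 00000, 00000, 11101
Majority votes: 1001

1001


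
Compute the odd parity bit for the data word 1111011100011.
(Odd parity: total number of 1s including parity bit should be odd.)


Number of 1s in data: 9
Parity bit: 0

0


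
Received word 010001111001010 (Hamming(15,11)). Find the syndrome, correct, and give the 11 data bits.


Syndrome = 0: no error detected

Data: 00111001010 (no errors)


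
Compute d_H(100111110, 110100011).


XOR: 010011101
Count of 1s: 5

5


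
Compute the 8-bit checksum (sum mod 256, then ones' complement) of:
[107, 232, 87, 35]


Sum = 461 mod 256 = 205
Complement = 50

50


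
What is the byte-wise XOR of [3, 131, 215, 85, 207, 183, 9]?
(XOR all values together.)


XOR chain: 3 ^ 131 ^ 215 ^ 85 ^ 207 ^ 183 ^ 9 = 115

115


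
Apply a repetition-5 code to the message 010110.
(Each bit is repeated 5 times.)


Each bit -> 5 copies

000001111100000111111111100000


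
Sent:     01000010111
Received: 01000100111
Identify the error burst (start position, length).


XOR: 00000110000

Burst at position 5, length 2


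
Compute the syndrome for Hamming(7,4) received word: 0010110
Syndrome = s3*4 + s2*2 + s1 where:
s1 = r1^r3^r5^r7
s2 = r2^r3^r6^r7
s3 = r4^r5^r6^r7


s1=0, s2=0, s3=0

Syndrome = 0 (no error)


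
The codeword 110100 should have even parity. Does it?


Number of 1s: 3

No, parity error (3 ones)


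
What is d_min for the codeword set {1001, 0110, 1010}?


Comparing all pairs, minimum distance: 2
Can detect 1 errors, correct 0 errors

2


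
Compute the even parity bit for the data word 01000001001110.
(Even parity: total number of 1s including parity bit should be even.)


Number of 1s in data: 5
Parity bit: 1

1


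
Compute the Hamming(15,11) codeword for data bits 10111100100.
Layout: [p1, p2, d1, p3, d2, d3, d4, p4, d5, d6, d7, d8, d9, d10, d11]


Parity bits: p1=0, p2=0, p3=1, p4=1

001101111100100


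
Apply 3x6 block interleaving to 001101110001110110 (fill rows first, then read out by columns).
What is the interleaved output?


Matrix:
  001101
  110001
  110110
Read columns: 011011100101001110

011011100101001110


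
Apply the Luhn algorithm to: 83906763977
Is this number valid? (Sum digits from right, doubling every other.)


Luhn sum = 67
67 mod 10 = 7

Invalid (Luhn sum mod 10 = 7)


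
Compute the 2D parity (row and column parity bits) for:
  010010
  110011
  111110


Row parities: 001
Column parities: 011111

Row P: 001, Col P: 011111, Corner: 1


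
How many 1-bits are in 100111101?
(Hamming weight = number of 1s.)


Counting 1s in 100111101

6


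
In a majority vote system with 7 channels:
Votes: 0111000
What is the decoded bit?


Ones: 3 out of 7
Threshold: 4

0 (3/7 voted 1)


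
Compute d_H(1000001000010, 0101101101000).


XOR: 1101100101010
Count of 1s: 7

7


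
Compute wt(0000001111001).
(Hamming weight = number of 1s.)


Counting 1s in 0000001111001

5


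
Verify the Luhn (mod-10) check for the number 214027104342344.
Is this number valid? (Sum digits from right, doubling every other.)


Luhn sum = 49
49 mod 10 = 9

Invalid (Luhn sum mod 10 = 9)


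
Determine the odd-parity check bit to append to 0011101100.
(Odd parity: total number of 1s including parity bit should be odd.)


Number of 1s in data: 5
Parity bit: 0

0


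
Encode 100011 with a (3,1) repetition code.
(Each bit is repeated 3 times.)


Each bit -> 3 copies

111000000000111111


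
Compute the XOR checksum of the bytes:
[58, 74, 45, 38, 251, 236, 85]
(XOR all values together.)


XOR chain: 58 ^ 74 ^ 45 ^ 38 ^ 251 ^ 236 ^ 85 = 57

57


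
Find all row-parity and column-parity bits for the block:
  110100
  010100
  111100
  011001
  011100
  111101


Row parities: 100111
Column parities: 100100

Row P: 100111, Col P: 100100, Corner: 0


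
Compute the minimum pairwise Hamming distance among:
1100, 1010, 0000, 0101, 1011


Comparing all pairs, minimum distance: 1
Can detect 0 errors, correct 0 errors

1


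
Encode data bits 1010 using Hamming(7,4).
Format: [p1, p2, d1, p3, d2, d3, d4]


Parity bits: p1=1, p2=0, p3=1

1011010


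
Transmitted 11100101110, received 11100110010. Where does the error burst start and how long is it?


XOR: 00000011100

Burst at position 6, length 3


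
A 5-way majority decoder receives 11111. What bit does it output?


Ones: 5 out of 5
Threshold: 3

1 (5/5 voted 1)


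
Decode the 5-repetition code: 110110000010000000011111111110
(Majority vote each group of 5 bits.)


Groups: 11011, 00000, 10000, 00001, 11111, 11110
Majority votes: 100011

100011


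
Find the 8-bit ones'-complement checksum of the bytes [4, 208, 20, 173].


Sum = 405 mod 256 = 149
Complement = 106

106


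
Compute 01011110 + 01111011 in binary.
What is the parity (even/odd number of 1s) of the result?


01011110 = 94
01111011 = 123
Sum = 217 = 11011001
1s count = 5

odd parity (5 ones in 11011001)


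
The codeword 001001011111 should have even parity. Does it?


Number of 1s: 7

No, parity error (7 ones)


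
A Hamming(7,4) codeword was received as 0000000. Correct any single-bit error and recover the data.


Syndrome = 0: no error detected

Data: 0000 (no errors)


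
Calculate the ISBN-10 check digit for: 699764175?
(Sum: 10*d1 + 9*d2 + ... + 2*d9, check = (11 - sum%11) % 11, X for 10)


Weighted sum: 353
353 mod 11 = 1

Check digit: X


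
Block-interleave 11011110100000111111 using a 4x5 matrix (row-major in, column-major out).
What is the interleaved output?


Matrix:
  11011
  11010
  00001
  11111
Read columns: 11011101000111011011

11011101000111011011


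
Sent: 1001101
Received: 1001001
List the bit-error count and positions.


XOR: 0000100

1 error(s) at position(s): 4


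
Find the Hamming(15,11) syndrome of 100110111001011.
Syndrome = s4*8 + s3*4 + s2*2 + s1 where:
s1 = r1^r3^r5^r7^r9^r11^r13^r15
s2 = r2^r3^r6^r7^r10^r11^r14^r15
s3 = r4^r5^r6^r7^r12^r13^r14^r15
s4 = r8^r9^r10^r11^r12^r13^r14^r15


s1=1, s2=1, s3=0, s4=1

Syndrome = 11 (error at position 11)


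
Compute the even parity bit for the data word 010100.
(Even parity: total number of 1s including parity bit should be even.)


Number of 1s in data: 2
Parity bit: 0

0


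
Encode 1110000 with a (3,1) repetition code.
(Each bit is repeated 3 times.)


Each bit -> 3 copies

111111111000000000000


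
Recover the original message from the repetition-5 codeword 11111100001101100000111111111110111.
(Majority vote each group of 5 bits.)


Groups: 11111, 10000, 11011, 00000, 11111, 11111, 10111
Majority votes: 1010111

1010111


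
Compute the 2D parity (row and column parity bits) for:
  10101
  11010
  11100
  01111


Row parities: 1110
Column parities: 11100

Row P: 1110, Col P: 11100, Corner: 1


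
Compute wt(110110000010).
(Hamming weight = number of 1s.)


Counting 1s in 110110000010

5


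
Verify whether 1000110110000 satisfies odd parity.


Number of 1s: 5

Yes, parity is correct (5 ones)


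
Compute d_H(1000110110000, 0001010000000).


XOR: 1001100110000
Count of 1s: 5

5


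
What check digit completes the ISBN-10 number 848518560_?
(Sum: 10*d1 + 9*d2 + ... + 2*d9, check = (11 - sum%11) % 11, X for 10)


Weighted sum: 299
299 mod 11 = 2

Check digit: 9


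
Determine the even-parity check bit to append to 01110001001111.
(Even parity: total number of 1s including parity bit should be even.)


Number of 1s in data: 8
Parity bit: 0

0


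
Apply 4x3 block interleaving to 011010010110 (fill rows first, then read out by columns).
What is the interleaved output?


Matrix:
  011
  010
  010
  110
Read columns: 000111111000

000111111000


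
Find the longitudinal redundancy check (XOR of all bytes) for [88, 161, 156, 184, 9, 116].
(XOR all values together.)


XOR chain: 88 ^ 161 ^ 156 ^ 184 ^ 9 ^ 116 = 160

160


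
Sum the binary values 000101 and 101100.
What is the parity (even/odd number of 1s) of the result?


000101 = 5
101100 = 44
Sum = 49 = 110001
1s count = 3

odd parity (3 ones in 110001)


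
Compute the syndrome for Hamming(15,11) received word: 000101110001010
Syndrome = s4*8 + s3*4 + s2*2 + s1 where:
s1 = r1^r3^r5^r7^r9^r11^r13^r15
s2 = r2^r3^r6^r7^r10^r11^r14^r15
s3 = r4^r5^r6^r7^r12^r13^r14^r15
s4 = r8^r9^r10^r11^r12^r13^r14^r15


s1=1, s2=1, s3=1, s4=1

Syndrome = 15 (error at position 15)


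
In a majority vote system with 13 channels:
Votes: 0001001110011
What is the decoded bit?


Ones: 6 out of 13
Threshold: 7

0 (6/13 voted 1)


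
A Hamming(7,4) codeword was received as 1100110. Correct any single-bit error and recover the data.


Syndrome = 0: no error detected

Data: 0110 (no errors)


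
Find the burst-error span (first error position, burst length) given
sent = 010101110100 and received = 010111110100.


XOR: 000010000000

Burst at position 4, length 1


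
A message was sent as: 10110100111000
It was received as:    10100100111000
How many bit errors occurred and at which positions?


XOR: 00010000000000

1 error(s) at position(s): 3


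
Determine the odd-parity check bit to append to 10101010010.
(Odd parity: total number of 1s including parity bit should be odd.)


Number of 1s in data: 5
Parity bit: 0

0


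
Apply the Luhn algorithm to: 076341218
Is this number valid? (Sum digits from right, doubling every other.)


Luhn sum = 35
35 mod 10 = 5

Invalid (Luhn sum mod 10 = 5)


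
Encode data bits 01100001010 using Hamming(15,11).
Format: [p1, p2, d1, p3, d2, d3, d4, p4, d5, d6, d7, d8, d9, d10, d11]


Parity bits: p1=1, p2=0, p3=0, p4=0

100011000001010


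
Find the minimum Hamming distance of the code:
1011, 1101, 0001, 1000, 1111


Comparing all pairs, minimum distance: 1
Can detect 0 errors, correct 0 errors

1


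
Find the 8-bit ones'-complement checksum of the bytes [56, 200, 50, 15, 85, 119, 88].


Sum = 613 mod 256 = 101
Complement = 154

154


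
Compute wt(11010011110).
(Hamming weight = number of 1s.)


Counting 1s in 11010011110

7


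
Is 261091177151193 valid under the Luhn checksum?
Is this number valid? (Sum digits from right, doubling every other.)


Luhn sum = 52
52 mod 10 = 2

Invalid (Luhn sum mod 10 = 2)


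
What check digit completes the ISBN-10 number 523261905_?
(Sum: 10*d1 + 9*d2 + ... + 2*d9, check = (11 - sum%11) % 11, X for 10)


Weighted sum: 193
193 mod 11 = 6

Check digit: 5


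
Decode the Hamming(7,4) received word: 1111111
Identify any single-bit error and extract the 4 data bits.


Syndrome = 0: no error detected

Data: 1111 (no errors)


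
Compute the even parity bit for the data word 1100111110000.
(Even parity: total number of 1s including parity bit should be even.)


Number of 1s in data: 7
Parity bit: 1

1


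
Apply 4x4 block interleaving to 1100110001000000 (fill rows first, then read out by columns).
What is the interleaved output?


Matrix:
  1100
  1100
  0100
  0000
Read columns: 1100111000000000

1100111000000000


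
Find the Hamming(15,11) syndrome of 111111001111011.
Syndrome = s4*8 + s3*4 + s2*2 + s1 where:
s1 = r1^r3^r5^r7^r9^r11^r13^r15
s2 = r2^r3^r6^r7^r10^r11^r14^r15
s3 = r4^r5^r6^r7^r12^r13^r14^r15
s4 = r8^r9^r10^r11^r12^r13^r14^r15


s1=0, s2=1, s3=0, s4=0

Syndrome = 2 (error at position 2)


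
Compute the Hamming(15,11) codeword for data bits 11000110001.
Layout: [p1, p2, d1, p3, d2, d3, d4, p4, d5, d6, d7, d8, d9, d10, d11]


Parity bits: p1=0, p2=0, p3=0, p4=1

001010010110001


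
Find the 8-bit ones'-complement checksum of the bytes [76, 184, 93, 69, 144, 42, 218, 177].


Sum = 1003 mod 256 = 235
Complement = 20

20


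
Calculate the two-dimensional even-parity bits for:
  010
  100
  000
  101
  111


Row parities: 11001
Column parities: 100

Row P: 11001, Col P: 100, Corner: 1


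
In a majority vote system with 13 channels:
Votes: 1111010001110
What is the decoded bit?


Ones: 8 out of 13
Threshold: 7

1 (8/13 voted 1)


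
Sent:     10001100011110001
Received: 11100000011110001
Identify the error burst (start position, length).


XOR: 01101100000000000

Burst at position 1, length 5


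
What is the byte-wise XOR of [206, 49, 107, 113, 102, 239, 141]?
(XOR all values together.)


XOR chain: 206 ^ 49 ^ 107 ^ 113 ^ 102 ^ 239 ^ 141 = 225

225


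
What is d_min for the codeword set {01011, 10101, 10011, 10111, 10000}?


Comparing all pairs, minimum distance: 1
Can detect 0 errors, correct 0 errors

1


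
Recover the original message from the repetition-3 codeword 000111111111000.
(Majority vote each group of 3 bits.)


Groups: 000, 111, 111, 111, 000
Majority votes: 01110

01110


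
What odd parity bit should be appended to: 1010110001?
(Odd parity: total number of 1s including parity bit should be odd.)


Number of 1s in data: 5
Parity bit: 0

0


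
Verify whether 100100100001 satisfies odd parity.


Number of 1s: 4

No, parity error (4 ones)


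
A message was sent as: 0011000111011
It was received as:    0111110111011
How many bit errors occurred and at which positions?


XOR: 0100110000000

3 error(s) at position(s): 1, 4, 5


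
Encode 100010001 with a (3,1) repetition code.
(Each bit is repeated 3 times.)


Each bit -> 3 copies

111000000000111000000000111


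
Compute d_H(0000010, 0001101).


XOR: 0001111
Count of 1s: 4

4


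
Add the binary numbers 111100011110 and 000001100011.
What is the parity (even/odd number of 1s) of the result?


111100011110 = 3870
000001100011 = 99
Sum = 3969 = 111110000001
1s count = 6

even parity (6 ones in 111110000001)


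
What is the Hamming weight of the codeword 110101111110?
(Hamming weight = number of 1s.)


Counting 1s in 110101111110

9


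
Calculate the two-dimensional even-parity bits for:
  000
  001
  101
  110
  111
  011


Row parities: 010010
Column parities: 110

Row P: 010010, Col P: 110, Corner: 0


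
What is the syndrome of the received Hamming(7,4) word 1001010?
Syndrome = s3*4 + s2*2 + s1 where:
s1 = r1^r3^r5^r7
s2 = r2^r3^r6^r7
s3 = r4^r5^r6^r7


s1=1, s2=1, s3=0

Syndrome = 3 (error at position 3)


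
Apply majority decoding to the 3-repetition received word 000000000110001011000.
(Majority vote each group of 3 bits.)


Groups: 000, 000, 000, 110, 001, 011, 000
Majority votes: 0001010

0001010


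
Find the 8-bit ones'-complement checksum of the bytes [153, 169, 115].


Sum = 437 mod 256 = 181
Complement = 74

74


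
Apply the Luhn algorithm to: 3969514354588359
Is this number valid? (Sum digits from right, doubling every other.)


Luhn sum = 74
74 mod 10 = 4

Invalid (Luhn sum mod 10 = 4)


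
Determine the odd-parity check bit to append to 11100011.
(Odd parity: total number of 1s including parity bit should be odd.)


Number of 1s in data: 5
Parity bit: 0

0


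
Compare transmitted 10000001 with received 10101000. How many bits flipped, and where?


XOR: 00101001

3 error(s) at position(s): 2, 4, 7


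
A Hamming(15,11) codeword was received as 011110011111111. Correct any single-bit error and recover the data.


Syndrome = 0: no error detected

Data: 11001111111 (no errors)


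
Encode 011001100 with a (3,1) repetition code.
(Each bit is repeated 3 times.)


Each bit -> 3 copies

000111111000000111111000000


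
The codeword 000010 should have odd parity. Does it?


Number of 1s: 1

Yes, parity is correct (1 ones)


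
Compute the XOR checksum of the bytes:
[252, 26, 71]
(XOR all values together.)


XOR chain: 252 ^ 26 ^ 71 = 161

161


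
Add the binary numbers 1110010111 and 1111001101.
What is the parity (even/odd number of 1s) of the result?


1110010111 = 919
1111001101 = 973
Sum = 1892 = 11101100100
1s count = 6

even parity (6 ones in 11101100100)


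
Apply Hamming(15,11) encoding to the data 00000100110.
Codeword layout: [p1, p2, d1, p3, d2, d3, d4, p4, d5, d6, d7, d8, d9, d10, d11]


Parity bits: p1=1, p2=0, p3=0, p4=1

100000010100110


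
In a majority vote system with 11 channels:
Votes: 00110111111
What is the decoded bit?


Ones: 8 out of 11
Threshold: 6

1 (8/11 voted 1)


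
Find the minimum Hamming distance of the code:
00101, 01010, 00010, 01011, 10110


Comparing all pairs, minimum distance: 1
Can detect 0 errors, correct 0 errors

1


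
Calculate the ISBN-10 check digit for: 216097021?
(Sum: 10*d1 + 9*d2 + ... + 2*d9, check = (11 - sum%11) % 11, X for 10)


Weighted sum: 174
174 mod 11 = 9

Check digit: 2


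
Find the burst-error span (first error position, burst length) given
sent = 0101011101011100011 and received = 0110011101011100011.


XOR: 0011000000000000000

Burst at position 2, length 2


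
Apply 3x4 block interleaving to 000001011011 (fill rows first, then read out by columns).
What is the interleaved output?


Matrix:
  0000
  0101
  1011
Read columns: 001010001011

001010001011


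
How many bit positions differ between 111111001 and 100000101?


XOR: 011111100
Count of 1s: 6

6


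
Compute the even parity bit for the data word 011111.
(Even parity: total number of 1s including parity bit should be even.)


Number of 1s in data: 5
Parity bit: 1

1


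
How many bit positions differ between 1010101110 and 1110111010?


XOR: 0100010100
Count of 1s: 3

3


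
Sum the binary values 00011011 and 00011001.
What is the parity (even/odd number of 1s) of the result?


00011011 = 27
00011001 = 25
Sum = 52 = 110100
1s count = 3

odd parity (3 ones in 110100)


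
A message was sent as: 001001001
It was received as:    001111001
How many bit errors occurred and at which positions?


XOR: 000110000

2 error(s) at position(s): 3, 4


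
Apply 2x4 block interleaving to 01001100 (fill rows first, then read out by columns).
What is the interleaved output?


Matrix:
  0100
  1100
Read columns: 01110000

01110000


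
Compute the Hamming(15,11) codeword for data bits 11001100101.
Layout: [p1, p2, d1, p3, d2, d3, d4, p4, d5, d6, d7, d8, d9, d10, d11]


Parity bits: p1=1, p2=1, p3=1, p4=0

111110001100101


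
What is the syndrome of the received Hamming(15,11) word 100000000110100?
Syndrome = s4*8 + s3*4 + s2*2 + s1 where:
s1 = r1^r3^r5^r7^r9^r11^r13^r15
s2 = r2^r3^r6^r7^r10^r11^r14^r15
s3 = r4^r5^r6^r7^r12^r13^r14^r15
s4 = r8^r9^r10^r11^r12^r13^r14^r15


s1=1, s2=0, s3=1, s4=1

Syndrome = 13 (error at position 13)


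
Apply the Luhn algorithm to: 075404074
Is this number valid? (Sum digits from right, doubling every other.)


Luhn sum = 35
35 mod 10 = 5

Invalid (Luhn sum mod 10 = 5)


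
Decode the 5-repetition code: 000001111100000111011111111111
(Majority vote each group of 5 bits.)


Groups: 00000, 11111, 00000, 11101, 11111, 11111
Majority votes: 010111

010111


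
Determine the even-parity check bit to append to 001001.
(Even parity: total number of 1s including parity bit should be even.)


Number of 1s in data: 2
Parity bit: 0

0


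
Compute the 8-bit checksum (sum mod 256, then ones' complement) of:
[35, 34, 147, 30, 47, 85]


Sum = 378 mod 256 = 122
Complement = 133

133


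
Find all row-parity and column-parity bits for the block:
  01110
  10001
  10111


Row parities: 100
Column parities: 01000

Row P: 100, Col P: 01000, Corner: 1


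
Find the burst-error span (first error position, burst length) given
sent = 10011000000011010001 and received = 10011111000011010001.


XOR: 00000111000000000000

Burst at position 5, length 3


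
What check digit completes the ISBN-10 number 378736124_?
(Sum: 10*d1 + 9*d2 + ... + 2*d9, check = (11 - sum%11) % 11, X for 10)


Weighted sum: 272
272 mod 11 = 8

Check digit: 3


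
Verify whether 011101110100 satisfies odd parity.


Number of 1s: 7

Yes, parity is correct (7 ones)


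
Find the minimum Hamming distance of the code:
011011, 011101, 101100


Comparing all pairs, minimum distance: 2
Can detect 1 errors, correct 0 errors

2


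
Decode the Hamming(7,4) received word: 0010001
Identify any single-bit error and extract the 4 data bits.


Syndrome = 4: error at position 4

Data: 1001 (corrected bit 4)


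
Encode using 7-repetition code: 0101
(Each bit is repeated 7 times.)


Each bit -> 7 copies

0000000111111100000001111111


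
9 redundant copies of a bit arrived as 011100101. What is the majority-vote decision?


Ones: 5 out of 9
Threshold: 5

1 (5/9 voted 1)


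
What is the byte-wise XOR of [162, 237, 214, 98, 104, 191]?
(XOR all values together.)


XOR chain: 162 ^ 237 ^ 214 ^ 98 ^ 104 ^ 191 = 44

44


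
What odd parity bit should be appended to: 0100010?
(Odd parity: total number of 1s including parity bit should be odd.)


Number of 1s in data: 2
Parity bit: 1

1


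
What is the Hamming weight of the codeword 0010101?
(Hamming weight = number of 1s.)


Counting 1s in 0010101

3


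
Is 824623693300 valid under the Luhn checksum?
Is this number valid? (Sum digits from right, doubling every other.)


Luhn sum = 51
51 mod 10 = 1

Invalid (Luhn sum mod 10 = 1)


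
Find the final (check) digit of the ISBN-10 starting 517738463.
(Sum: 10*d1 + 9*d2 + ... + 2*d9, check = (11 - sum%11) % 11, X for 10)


Weighted sum: 262
262 mod 11 = 9

Check digit: 2


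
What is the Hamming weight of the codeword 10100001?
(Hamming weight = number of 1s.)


Counting 1s in 10100001

3


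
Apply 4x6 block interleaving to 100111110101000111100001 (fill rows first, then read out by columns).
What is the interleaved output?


Matrix:
  100111
  110101
  000111
  100001
Read columns: 110101000000111010101111

110101000000111010101111


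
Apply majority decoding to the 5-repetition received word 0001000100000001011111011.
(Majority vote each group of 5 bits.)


Groups: 00010, 00100, 00000, 10111, 11011
Majority votes: 00011

00011


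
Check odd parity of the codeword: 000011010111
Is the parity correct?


Number of 1s: 6

No, parity error (6 ones)


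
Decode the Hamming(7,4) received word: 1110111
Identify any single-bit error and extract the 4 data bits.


Syndrome = 4: error at position 4

Data: 1111 (corrected bit 4)


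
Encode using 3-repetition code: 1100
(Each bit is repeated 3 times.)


Each bit -> 3 copies

111111000000


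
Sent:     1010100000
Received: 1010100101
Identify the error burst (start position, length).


XOR: 0000000101

Burst at position 7, length 3


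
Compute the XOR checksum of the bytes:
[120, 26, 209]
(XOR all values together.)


XOR chain: 120 ^ 26 ^ 209 = 179

179


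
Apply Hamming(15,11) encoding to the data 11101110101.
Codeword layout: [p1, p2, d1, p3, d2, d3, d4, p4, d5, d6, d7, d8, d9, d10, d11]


Parity bits: p1=0, p2=1, p3=0, p4=1

011011011110101


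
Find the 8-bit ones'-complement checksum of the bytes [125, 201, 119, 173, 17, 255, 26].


Sum = 916 mod 256 = 148
Complement = 107

107


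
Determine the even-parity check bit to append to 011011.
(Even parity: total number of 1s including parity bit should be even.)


Number of 1s in data: 4
Parity bit: 0

0


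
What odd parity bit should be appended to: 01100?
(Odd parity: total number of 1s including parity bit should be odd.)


Number of 1s in data: 2
Parity bit: 1

1


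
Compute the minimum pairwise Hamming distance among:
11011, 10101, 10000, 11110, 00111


Comparing all pairs, minimum distance: 2
Can detect 1 errors, correct 0 errors

2


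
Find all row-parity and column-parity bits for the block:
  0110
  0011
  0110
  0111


Row parities: 0001
Column parities: 0100

Row P: 0001, Col P: 0100, Corner: 1


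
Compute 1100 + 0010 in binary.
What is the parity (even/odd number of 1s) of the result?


1100 = 12
0010 = 2
Sum = 14 = 1110
1s count = 3

odd parity (3 ones in 1110)


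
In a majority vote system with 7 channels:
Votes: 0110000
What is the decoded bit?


Ones: 2 out of 7
Threshold: 4

0 (2/7 voted 1)


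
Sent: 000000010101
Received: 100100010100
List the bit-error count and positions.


XOR: 100100000001

3 error(s) at position(s): 0, 3, 11


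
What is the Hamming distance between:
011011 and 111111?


XOR: 100100
Count of 1s: 2

2


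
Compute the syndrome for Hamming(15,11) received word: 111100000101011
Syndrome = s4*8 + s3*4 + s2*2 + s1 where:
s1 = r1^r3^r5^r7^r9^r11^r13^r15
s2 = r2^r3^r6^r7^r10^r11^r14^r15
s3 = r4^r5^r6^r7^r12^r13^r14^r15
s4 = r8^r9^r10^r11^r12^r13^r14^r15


s1=1, s2=1, s3=0, s4=0

Syndrome = 3 (error at position 3)


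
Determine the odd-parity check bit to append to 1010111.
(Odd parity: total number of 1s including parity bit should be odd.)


Number of 1s in data: 5
Parity bit: 0

0


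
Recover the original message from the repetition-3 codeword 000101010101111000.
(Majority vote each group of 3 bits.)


Groups: 000, 101, 010, 101, 111, 000
Majority votes: 010110

010110


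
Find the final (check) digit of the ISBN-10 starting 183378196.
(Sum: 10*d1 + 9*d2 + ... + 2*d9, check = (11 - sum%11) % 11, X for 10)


Weighted sum: 252
252 mod 11 = 10

Check digit: 1


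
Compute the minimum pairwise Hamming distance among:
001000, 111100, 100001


Comparing all pairs, minimum distance: 3
Can detect 2 errors, correct 1 errors

3


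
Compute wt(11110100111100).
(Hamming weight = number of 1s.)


Counting 1s in 11110100111100

9


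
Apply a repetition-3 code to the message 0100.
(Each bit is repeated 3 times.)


Each bit -> 3 copies

000111000000


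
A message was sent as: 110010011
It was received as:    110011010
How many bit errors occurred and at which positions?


XOR: 000001001

2 error(s) at position(s): 5, 8


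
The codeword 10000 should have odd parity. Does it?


Number of 1s: 1

Yes, parity is correct (1 ones)


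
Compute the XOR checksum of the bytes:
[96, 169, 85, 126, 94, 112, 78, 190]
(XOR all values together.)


XOR chain: 96 ^ 169 ^ 85 ^ 126 ^ 94 ^ 112 ^ 78 ^ 190 = 60

60


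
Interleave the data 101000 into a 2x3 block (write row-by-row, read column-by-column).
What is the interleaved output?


Matrix:
  101
  000
Read columns: 100010

100010


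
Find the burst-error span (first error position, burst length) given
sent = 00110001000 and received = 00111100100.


XOR: 00001101100

Burst at position 4, length 5


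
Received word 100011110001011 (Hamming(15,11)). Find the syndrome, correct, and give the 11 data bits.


Syndrome = 0: no error detected

Data: 01110001011 (no errors)


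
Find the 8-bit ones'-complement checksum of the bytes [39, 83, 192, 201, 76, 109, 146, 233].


Sum = 1079 mod 256 = 55
Complement = 200

200


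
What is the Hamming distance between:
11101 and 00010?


XOR: 11111
Count of 1s: 5

5
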